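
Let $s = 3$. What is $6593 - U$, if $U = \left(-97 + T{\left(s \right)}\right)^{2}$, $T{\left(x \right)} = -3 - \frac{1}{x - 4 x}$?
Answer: $- \frac{274168}{81} \approx -3384.8$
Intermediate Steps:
$T{\left(x \right)} = -3 + \frac{1}{3 x}$ ($T{\left(x \right)} = -3 - \frac{1}{\left(-3\right) x} = -3 - - \frac{1}{3 x} = -3 + \frac{1}{3 x}$)
$U = \frac{808201}{81}$ ($U = \left(-97 - \left(3 - \frac{1}{3 \cdot 3}\right)\right)^{2} = \left(-97 + \left(-3 + \frac{1}{3} \cdot \frac{1}{3}\right)\right)^{2} = \left(-97 + \left(-3 + \frac{1}{9}\right)\right)^{2} = \left(-97 - \frac{26}{9}\right)^{2} = \left(- \frac{899}{9}\right)^{2} = \frac{808201}{81} \approx 9977.8$)
$6593 - U = 6593 - \frac{808201}{81} = - \frac{274168}{81}$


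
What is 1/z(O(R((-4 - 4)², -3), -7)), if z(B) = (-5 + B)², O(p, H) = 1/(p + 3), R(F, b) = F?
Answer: 4489/111556 ≈ 0.040240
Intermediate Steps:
O(p, H) = 1/(3 + p)
1/z(O(R((-4 - 4)², -3), -7)) = 1/((-5 + 1/(3 + (-4 - 4)²))²) = 1/((-5 + 1/(3 + (-8)²))²) = 1/((-5 + 1/(3 + 64))²) = 1/((-5 + 1/67)²) = 1/((-334/67)²) = 1/(111556/4489) = 4489/111556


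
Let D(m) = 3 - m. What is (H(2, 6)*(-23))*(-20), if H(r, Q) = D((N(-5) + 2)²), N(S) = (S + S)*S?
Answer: -1242460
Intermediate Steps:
N(S) = 2*S² (N(S) = (2*S)*S = 2*S²)
H(r, Q) = -2701 (H(r, Q) = 3 - (2*(-5)² + 2)² = 3 - (2*25 + 2)² = 3 - (50 + 2)² = 3 - 1*52² = 3 - 1*2704 = 3 - 2704 = -2701)
(H(2, 6)*(-23))*(-20) = -2701*(-23)*(-20) = 62123*(-20) = -1242460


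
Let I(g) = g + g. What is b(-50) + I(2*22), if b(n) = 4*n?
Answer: -112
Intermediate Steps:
I(g) = 2*g
b(-50) + I(2*22) = 4*(-50) + 2*(2*22) = -200 + 2*44 = -200 + 88 = -112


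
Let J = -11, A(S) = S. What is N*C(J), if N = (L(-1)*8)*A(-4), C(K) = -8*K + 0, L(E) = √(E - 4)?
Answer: -2816*I*√5 ≈ -6296.8*I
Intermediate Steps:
L(E) = √(-4 + E)
C(K) = -8*K
N = -32*I*√5 (N = (√(-4 - 1)*8)*(-4) = (√(-5)*8)*(-4) = ((I*√5)*8)*(-4) = (8*I*√5)*(-4) = -32*I*√5 ≈ -71.554*I)
N*C(J) = (-32*I*√5)*(-8*(-11)) = -32*I*√5*88 = -2816*I*√5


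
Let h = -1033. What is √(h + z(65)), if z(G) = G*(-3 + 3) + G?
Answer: 22*I*√2 ≈ 31.113*I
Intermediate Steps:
z(G) = G (z(G) = G*0 + G = 0 + G = G)
√(h + z(65)) = √(-1033 + 65) = √(-968) = 22*I*√2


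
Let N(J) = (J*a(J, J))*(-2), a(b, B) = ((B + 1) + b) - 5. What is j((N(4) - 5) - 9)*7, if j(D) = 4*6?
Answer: 168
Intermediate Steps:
a(b, B) = -4 + B + b (a(b, B) = ((1 + B) + b) - 5 = (1 + B + b) - 5 = -4 + B + b)
N(J) = -2*J*(-4 + 2*J) (N(J) = (J*(-4 + J + J))*(-2) = (J*(-4 + 2*J))*(-2) = -2*J*(-4 + 2*J))
j(D) = 24
j((N(4) - 5) - 9)*7 = 24*7 = 168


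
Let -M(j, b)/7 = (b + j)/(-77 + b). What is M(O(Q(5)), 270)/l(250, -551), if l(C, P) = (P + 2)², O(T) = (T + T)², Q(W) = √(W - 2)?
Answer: -658/19390131 ≈ -3.3935e-5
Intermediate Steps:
Q(W) = √(-2 + W)
O(T) = 4*T² (O(T) = (2*T)² = 4*T²)
l(C, P) = (2 + P)²
M(j, b) = -7*(b + j)/(-77 + b)
M(O(Q(5)), 270)/l(250, -551) = (7*(-1*270 - 4*(√(-2 + 5))²)/(-77 + 270))/((2 - 551)²) = (7*(-270 - 4*(√3)²)/193)/((-549)²) = (7*(1/193)*(-270 - 4*3))/301401 = (7*(1/193)*(-270 - 1*12))*(1/301401) = (7*(1/193)*(-270 - 12))*(1/301401) = (7*(1/193)*(-282))*(1/301401) = -1974/193*1/301401 = -658/19390131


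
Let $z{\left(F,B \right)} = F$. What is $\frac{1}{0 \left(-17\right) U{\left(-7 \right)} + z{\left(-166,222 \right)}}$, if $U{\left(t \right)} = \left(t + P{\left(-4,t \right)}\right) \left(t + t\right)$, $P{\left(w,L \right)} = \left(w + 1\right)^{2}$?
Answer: $- \frac{1}{166} \approx -0.0060241$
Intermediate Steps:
$P{\left(w,L \right)} = \left(1 + w\right)^{2}$
$U{\left(t \right)} = 2 t \left(9 + t\right)$ ($U{\left(t \right)} = \left(t + \left(1 - 4\right)^{2}\right) \left(t + t\right) = \left(t + \left(-3\right)^{2}\right) 2 t = \left(t + 9\right) 2 t = \left(9 + t\right) 2 t = 2 t \left(9 + t\right)$)
$\frac{1}{0 \left(-17\right) U{\left(-7 \right)} + z{\left(-166,222 \right)}} = \frac{1}{0 \left(-17\right) 2 \left(-7\right) \left(9 - 7\right) - 166} = \frac{1}{0 \cdot 2 \left(-7\right) 2 - 166} = \frac{1}{0 \left(-28\right) - 166} = \frac{1}{0 - 166} = \frac{1}{-166} = - \frac{1}{166}$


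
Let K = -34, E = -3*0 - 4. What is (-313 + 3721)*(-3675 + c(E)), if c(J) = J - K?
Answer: -12422160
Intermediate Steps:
E = -4 (E = 0 - 4 = -4)
c(J) = 34 + J (c(J) = J - 1*(-34) = J + 34 = 34 + J)
(-313 + 3721)*(-3675 + c(E)) = (-313 + 3721)*(-3675 + (34 - 4)) = 3408*(-3675 + 30) = 3408*(-3645) = -12422160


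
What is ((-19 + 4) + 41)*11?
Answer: 286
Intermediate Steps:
((-19 + 4) + 41)*11 = (-15 + 41)*11 = 26*11 = 286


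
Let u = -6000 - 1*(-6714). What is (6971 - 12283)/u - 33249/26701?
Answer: -82787749/9532257 ≈ -8.6850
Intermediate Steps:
u = 714 (u = -6000 + 6714 = 714)
(6971 - 12283)/u - 33249/26701 = (6971 - 12283)/714 - 33249/26701 = -5312*1/714 - 33249*1/26701 = -2656/357 - 33249/26701 = -82787749/9532257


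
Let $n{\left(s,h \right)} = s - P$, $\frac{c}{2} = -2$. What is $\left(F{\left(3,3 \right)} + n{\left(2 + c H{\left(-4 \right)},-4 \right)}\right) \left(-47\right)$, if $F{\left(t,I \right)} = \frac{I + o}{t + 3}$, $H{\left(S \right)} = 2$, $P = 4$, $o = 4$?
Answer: $\frac{2491}{6} \approx 415.17$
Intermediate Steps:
$c = -4$ ($c = 2 \left(-2\right) = -4$)
$n{\left(s,h \right)} = -4 + s$ ($n{\left(s,h \right)} = s - 4 = -4 + s$)
$F{\left(t,I \right)} = \frac{4 + I}{3 + t}$ ($F{\left(t,I \right)} = \frac{I + 4}{t + 3} = \frac{4 + I}{3 + t}$)
$\left(F{\left(3,3 \right)} + n{\left(2 + c H{\left(-4 \right)},-4 \right)}\right) \left(-47\right) = \left(\frac{4 + 3}{3 + 3} + \left(-4 + \left(2 - 8\right)\right)\right) \left(-47\right) = \left(\frac{1}{6} \cdot 7 + \left(-4 + \left(2 - 8\right)\right)\right) \left(-47\right) = \left(\frac{1}{6} \cdot 7 - 10\right) \left(-47\right) = \left(\frac{7}{6} - 10\right) \left(-47\right) = \left(- \frac{53}{6}\right) \left(-47\right) = \frac{2491}{6}$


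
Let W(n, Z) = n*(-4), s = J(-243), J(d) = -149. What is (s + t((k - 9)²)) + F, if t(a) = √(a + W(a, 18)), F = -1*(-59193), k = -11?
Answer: 59044 + 20*I*√3 ≈ 59044.0 + 34.641*I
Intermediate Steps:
s = -149
F = 59193
W(n, Z) = -4*n
t(a) = √3*√(-a) (t(a) = √(a - 4*a) = √(-3*a) = √3*√(-a))
(s + t((k - 9)²)) + F = (-149 + √3*√(-(-11 - 9)²)) + 59193 = (-149 + √3*√(-1*(-20)²)) + 59193 = (-149 + √3*√(-1*400)) + 59193 = (-149 + √3*√(-400)) + 59193 = (-149 + √3*(20*I)) + 59193 = (-149 + 20*I*√3) + 59193 = 59044 + 20*I*√3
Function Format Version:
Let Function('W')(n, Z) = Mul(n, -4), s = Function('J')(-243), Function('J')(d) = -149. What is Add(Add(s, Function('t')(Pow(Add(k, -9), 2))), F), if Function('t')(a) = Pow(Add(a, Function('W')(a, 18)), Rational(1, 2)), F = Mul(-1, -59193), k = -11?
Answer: Add(59044, Mul(20, I, Pow(3, Rational(1, 2)))) ≈ Add(59044., Mul(34.641, I))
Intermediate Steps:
s = -149
F = 59193
Function('W')(n, Z) = Mul(-4, n)
Function('t')(a) = Mul(Pow(3, Rational(1, 2)), Pow(Mul(-1, a), Rational(1, 2))) (Function('t')(a) = Pow(Add(a, Mul(-4, a)), Rational(1, 2)) = Pow(Mul(-3, a), Rational(1, 2)) = Mul(Pow(3, Rational(1, 2)), Pow(Mul(-1, a), Rational(1, 2))))
Add(Add(s, Function('t')(Pow(Add(k, -9), 2))), F) = Add(Add(-149, Mul(Pow(3, Rational(1, 2)), Pow(Mul(-1, Pow(Add(-11, -9), 2)), Rational(1, 2)))), 59193) = Add(Add(-149, Mul(Pow(3, Rational(1, 2)), Pow(Mul(-1, Pow(-20, 2)), Rational(1, 2)))), 59193) = Add(Add(-149, Mul(Pow(3, Rational(1, 2)), Pow(Mul(-1, 400), Rational(1, 2)))), 59193) = Add(Add(-149, Mul(Pow(3, Rational(1, 2)), Pow(-400, Rational(1, 2)))), 59193) = Add(Add(-149, Mul(Pow(3, Rational(1, 2)), Mul(20, I))), 59193) = Add(Add(-149, Mul(20, I, Pow(3, Rational(1, 2)))), 59193) = Add(59044, Mul(20, I, Pow(3, Rational(1, 2))))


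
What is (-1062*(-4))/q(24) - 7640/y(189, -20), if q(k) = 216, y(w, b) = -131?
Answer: 30649/393 ≈ 77.987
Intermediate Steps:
(-1062*(-4))/q(24) - 7640/y(189, -20) = -1062*(-4)/216 - 7640/(-131) = 4248*(1/216) - 7640*(-1/131) = 59/3 + 7640/131 = 30649/393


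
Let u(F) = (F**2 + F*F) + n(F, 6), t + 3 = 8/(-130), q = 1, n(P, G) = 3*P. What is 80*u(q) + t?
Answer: 25801/65 ≈ 396.94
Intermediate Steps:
t = -199/65 (t = -3 + 8/(-130) = -3 + 8*(-1/130) = -3 - 4/65 = -199/65 ≈ -3.0615)
u(F) = 2*F**2 + 3*F (u(F) = (F**2 + F*F) + 3*F = (F**2 + F**2) + 3*F = 2*F**2 + 3*F)
80*u(q) + t = 80*(1*(3 + 2*1)) - 199/65 = 80*(1*(3 + 2)) - 199/65 = 80*(1*5) - 199/65 = 80*5 - 199/65 = 400 - 199/65 = 25801/65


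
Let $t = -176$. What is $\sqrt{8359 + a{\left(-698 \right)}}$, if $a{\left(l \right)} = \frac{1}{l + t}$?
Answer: $\frac{\sqrt{6385238610}}{874} \approx 91.428$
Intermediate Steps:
$a{\left(l \right)} = \frac{1}{-176 + l}$ ($a{\left(l \right)} = \frac{1}{l - 176} = \frac{1}{-176 + l}$)
$\sqrt{8359 + a{\left(-698 \right)}} = \sqrt{8359 + \frac{1}{-176 - 698}} = \sqrt{8359 + \frac{1}{-874}} = \sqrt{8359 - \frac{1}{874}} = \sqrt{\frac{7305765}{874}} = \frac{\sqrt{6385238610}}{874}$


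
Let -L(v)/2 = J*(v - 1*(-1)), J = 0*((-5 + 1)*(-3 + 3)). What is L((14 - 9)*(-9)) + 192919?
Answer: 192919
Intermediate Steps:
J = 0 (J = 0*(-4*0) = 0*0 = 0)
L(v) = 0 (L(v) = -0*(v - 1*(-1)) = -0*(v + 1) = -0*(1 + v) = -2*0 = 0)
L((14 - 9)*(-9)) + 192919 = 0 + 192919 = 192919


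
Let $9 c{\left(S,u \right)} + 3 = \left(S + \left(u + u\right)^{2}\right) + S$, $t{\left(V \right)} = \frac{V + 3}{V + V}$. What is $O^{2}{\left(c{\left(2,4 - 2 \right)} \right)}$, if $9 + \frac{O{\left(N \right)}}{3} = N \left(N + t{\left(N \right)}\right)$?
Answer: $\frac{58564}{729} \approx 80.335$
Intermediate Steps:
$t{\left(V \right)} = \frac{3 + V}{2 V}$
$c{\left(S,u \right)} = - \frac{1}{3} + \frac{2 S}{9} + \frac{4 u^{2}}{9}$ ($c{\left(S,u \right)} = - \frac{1}{3} + \frac{\left(S + \left(u + u\right)^{2}\right) + S}{9} = - \frac{1}{3} + \frac{\left(S + \left(2 u\right)^{2}\right) + S}{9} = - \frac{1}{3} + \frac{\left(S + 4 u^{2}\right) + S}{9} = - \frac{1}{3} + \frac{2 S + 4 u^{2}}{9} = - \frac{1}{3} + \left(\frac{2 S}{9} + \frac{4 u^{2}}{9}\right) = - \frac{1}{3} + \frac{2 S}{9} + \frac{4 u^{2}}{9}$)
$O{\left(N \right)} = -27 + 3 N \left(N + \frac{3 + N}{2 N}\right)$
$O^{2}{\left(c{\left(2,4 - 2 \right)} \right)} = \left(- \frac{45}{2} + 3 \left(- \frac{1}{3} + \frac{2}{9} \cdot 2 + \frac{4 \left(4 - 2\right)^{2}}{9}\right)^{2} + \frac{3 \left(- \frac{1}{3} + \frac{2}{9} \cdot 2 + \frac{4 \left(4 - 2\right)^{2}}{9}\right)}{2}\right)^{2} = \left(- \frac{45}{2} + 3 \left(- \frac{1}{3} + \frac{4}{9} + \frac{4 \left(4 - 2\right)^{2}}{9}\right)^{2} + \frac{3 \left(- \frac{1}{3} + \frac{4}{9} + \frac{4 \left(4 - 2\right)^{2}}{9}\right)}{2}\right)^{2} = \left(- \frac{45}{2} + 3 \left(- \frac{1}{3} + \frac{4}{9} + \frac{4 \cdot 2^{2}}{9}\right)^{2} + \frac{3 \left(- \frac{1}{3} + \frac{4}{9} + \frac{4 \cdot 2^{2}}{9}\right)}{2}\right)^{2} = \left(- \frac{45}{2} + 3 \left(- \frac{1}{3} + \frac{4}{9} + \frac{4}{9} \cdot 4\right)^{2} + \frac{3 \left(- \frac{1}{3} + \frac{4}{9} + \frac{4}{9} \cdot 4\right)}{2}\right)^{2} = \left(- \frac{45}{2} + 3 \left(- \frac{1}{3} + \frac{4}{9} + \frac{16}{9}\right)^{2} + \frac{3 \left(- \frac{1}{3} + \frac{4}{9} + \frac{16}{9}\right)}{2}\right)^{2} = \left(- \frac{45}{2} + 3 \left(\frac{17}{9}\right)^{2} + \frac{3}{2} \cdot \frac{17}{9}\right)^{2} = \left(- \frac{45}{2} + 3 \cdot \frac{289}{81} + \frac{17}{6}\right)^{2} = \left(- \frac{45}{2} + \frac{289}{27} + \frac{17}{6}\right)^{2} = \left(- \frac{242}{27}\right)^{2} = \frac{58564}{729}$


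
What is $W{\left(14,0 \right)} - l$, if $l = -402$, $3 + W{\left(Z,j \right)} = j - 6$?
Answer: $393$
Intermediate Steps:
$W{\left(Z,j \right)} = -9 + j$ ($W{\left(Z,j \right)} = -3 + \left(j - 6\right) = -3 + \left(-6 + j\right) = -9 + j$)
$W{\left(14,0 \right)} - l = \left(-9 + 0\right) - -402 = -9 + 402 = 393$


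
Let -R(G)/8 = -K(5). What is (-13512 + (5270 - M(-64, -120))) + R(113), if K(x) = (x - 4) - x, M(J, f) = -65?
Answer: -8209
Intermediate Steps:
K(x) = -4 (K(x) = (-4 + x) - x = -4)
R(G) = -32 (R(G) = -(-8)*(-4) = -8*4 = -32)
(-13512 + (5270 - M(-64, -120))) + R(113) = (-13512 + (5270 - 1*(-65))) - 32 = (-13512 + (5270 + 65)) - 32 = (-13512 + 5335) - 32 = -8177 - 32 = -8209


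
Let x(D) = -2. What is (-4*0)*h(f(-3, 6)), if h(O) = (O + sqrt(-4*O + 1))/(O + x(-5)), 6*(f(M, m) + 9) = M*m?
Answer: 0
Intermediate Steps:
f(M, m) = -9 + M*m/6 (f(M, m) = -9 + (M*m)/6 = -9 + M*m/6)
h(O) = (O + sqrt(1 - 4*O))/(-2 + O) (h(O) = (O + sqrt(-4*O + 1))/(O - 2) = (O + sqrt(1 - 4*O))/(-2 + O))
(-4*0)*h(f(-3, 6)) = (-4*0)*(((-9 + (1/6)*(-3)*6) + sqrt(1 - 4*(-9 + (1/6)*(-3)*6)))/(-2 + (-9 + (1/6)*(-3)*6))) = 0*(((-9 - 3) + sqrt(1 - 4*(-9 - 3)))/(-2 + (-9 - 3))) = 0*((-12 + sqrt(1 - 4*(-12)))/(-2 - 12)) = 0*((-12 + sqrt(1 + 48))/(-14)) = 0*(-(-12 + sqrt(49))/14) = 0*(-(-12 + 7)/14) = 0*(-1/14*(-5)) = 0*(5/14) = 0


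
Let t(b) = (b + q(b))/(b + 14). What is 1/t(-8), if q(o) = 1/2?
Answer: -⅘ ≈ -0.80000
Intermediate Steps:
q(o) = ½
t(b) = (½ + b)/(14 + b) (t(b) = (b + ½)/(b + 14) = (½ + b)/(14 + b))
1/t(-8) = 1/((½ - 8)/(14 - 8)) = 1/(-15/2/6) = 1/((⅙)*(-15/2)) = 1/(-5/4) = -⅘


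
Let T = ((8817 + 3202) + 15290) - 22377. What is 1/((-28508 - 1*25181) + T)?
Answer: -1/48757 ≈ -2.0510e-5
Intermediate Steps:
T = 4932 (T = (12019 + 15290) - 22377 = 27309 - 22377 = 4932)
1/((-28508 - 1*25181) + T) = 1/((-28508 - 1*25181) + 4932) = 1/((-28508 - 25181) + 4932) = 1/(-53689 + 4932) = 1/(-48757) = -1/48757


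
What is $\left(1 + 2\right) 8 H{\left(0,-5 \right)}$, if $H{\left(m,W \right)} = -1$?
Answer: $-24$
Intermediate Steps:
$\left(1 + 2\right) 8 H{\left(0,-5 \right)} = \left(1 + 2\right) 8 \left(-1\right) = 3 \cdot 8 \left(-1\right) = 24 \left(-1\right) = -24$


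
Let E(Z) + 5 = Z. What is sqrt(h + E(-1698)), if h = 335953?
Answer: 5*sqrt(13370) ≈ 578.14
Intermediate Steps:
E(Z) = -5 + Z
sqrt(h + E(-1698)) = sqrt(335953 + (-5 - 1698)) = sqrt(335953 - 1703) = sqrt(334250) = 5*sqrt(13370)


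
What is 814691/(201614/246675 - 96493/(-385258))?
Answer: 77422951120450650/101475817187 ≈ 7.6297e+5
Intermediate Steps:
814691/(201614/246675 - 96493/(-385258)) = 814691/(201614*(1/246675) - 96493*(-1/385258)) = 814691/(201614/246675 + 96493/385258) = 814691/(101475817187/95033517150) = 814691*(95033517150/101475817187) = 77422951120450650/101475817187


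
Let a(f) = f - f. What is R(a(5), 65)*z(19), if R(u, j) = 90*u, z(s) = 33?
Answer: 0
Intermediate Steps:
a(f) = 0
R(a(5), 65)*z(19) = (90*0)*33 = 0*33 = 0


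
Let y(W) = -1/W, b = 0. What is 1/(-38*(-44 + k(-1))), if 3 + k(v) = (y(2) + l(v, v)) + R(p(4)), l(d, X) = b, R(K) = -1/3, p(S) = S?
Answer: 3/5453 ≈ 0.00055016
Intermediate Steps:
R(K) = -1/3 (R(K) = -1*1/3 = -1/3)
l(d, X) = 0
k(v) = -23/6 (k(v) = -3 + ((-1/2 + 0) - 1/3) = -3 + (-1/2 - 1/3) = -3 - 5/6 = -23/6)
1/(-38*(-44 + k(-1))) = 1/(-38*(-44 - 23/6)) = 1/(-38*(-287/6)) = 1/(5453/3) = 3/5453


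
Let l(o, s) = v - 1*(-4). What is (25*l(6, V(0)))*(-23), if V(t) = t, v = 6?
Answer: -5750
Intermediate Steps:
l(o, s) = 10 (l(o, s) = 6 - 1*(-4) = 6 + 4 = 10)
(25*l(6, V(0)))*(-23) = (25*10)*(-23) = 250*(-23) = -5750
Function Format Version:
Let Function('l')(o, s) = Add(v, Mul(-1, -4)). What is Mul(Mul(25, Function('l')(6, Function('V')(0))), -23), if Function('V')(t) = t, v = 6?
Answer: -5750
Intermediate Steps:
Function('l')(o, s) = 10 (Function('l')(o, s) = Add(6, Mul(-1, -4)) = Add(6, 4) = 10)
Mul(Mul(25, Function('l')(6, Function('V')(0))), -23) = Mul(Mul(25, 10), -23) = Mul(250, -23) = -5750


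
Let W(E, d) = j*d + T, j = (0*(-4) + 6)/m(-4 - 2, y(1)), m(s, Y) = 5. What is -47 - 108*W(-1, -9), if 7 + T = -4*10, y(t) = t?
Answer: 30977/5 ≈ 6195.4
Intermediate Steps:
j = 6/5 (j = (0*(-4) + 6)/5 = (0 + 6)*(⅕) = 6*(⅕) = 6/5 ≈ 1.2000)
T = -47 (T = -7 - 4*10 = -7 - 40 = -47)
W(E, d) = -47 + 6*d/5 (W(E, d) = 6*d/5 - 47 = -47 + 6*d/5)
-47 - 108*W(-1, -9) = -47 - 108*(-47 + (6/5)*(-9)) = -47 - 108*(-47 - 54/5) = -47 - 108*(-289/5) = -47 + 31212/5 = 30977/5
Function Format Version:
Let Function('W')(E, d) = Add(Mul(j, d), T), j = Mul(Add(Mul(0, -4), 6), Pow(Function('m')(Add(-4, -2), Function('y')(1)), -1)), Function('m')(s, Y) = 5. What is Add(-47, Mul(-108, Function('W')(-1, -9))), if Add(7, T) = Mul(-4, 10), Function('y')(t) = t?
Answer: Rational(30977, 5) ≈ 6195.4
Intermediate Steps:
j = Rational(6, 5) (j = Mul(Add(Mul(0, -4), 6), Pow(5, -1)) = Mul(Add(0, 6), Rational(1, 5)) = Mul(6, Rational(1, 5)) = Rational(6, 5) ≈ 1.2000)
T = -47 (T = Add(-7, Mul(-4, 10)) = Add(-7, -40) = -47)
Function('W')(E, d) = Add(-47, Mul(Rational(6, 5), d)) (Function('W')(E, d) = Add(Mul(Rational(6, 5), d), -47) = Add(-47, Mul(Rational(6, 5), d)))
Add(-47, Mul(-108, Function('W')(-1, -9))) = Add(-47, Mul(-108, Add(-47, Mul(Rational(6, 5), -9)))) = Add(-47, Mul(-108, Add(-47, Rational(-54, 5)))) = Add(-47, Mul(-108, Rational(-289, 5))) = Add(-47, Rational(31212, 5)) = Rational(30977, 5)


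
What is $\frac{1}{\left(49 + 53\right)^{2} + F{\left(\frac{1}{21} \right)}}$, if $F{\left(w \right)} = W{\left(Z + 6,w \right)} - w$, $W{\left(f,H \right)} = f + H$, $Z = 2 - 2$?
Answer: $\frac{1}{10410} \approx 9.6061 \cdot 10^{-5}$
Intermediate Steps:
$Z = 0$
$W{\left(f,H \right)} = H + f$
$F{\left(w \right)} = 6$ ($F{\left(w \right)} = \left(w + \left(0 + 6\right)\right) - w = \left(w + 6\right) - w = \left(6 + w\right) - w = 6$)
$\frac{1}{\left(49 + 53\right)^{2} + F{\left(\frac{1}{21} \right)}} = \frac{1}{\left(49 + 53\right)^{2} + 6} = \frac{1}{102^{2} + 6} = \frac{1}{10404 + 6} = \frac{1}{10410}$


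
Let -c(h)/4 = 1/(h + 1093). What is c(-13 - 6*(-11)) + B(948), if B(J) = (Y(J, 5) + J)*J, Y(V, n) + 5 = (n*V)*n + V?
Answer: 13901133562/573 ≈ 2.4260e+7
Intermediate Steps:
Y(V, n) = -5 + V + V*n² (Y(V, n) = -5 + ((n*V)*n + V) = -5 + ((V*n)*n + V) = -5 + (V*n² + V) = -5 + (V + V*n²) = -5 + V + V*n²)
B(J) = J*(-5 + 27*J) (B(J) = ((-5 + J + J*5²) + J)*J = ((-5 + J + J*25) + J)*J = ((-5 + J + 25*J) + J)*J = ((-5 + 26*J) + J)*J = (-5 + 27*J)*J = J*(-5 + 27*J))
c(h) = -4/(1093 + h) (c(h) = -4/(h + 1093) = -4/(1093 + h))
c(-13 - 6*(-11)) + B(948) = -4/(1093 + (-13 - 6*(-11))) + 948*(-5 + 27*948) = -4/(1093 + (-13 + 66)) + 948*(-5 + 25596) = -4/(1093 + 53) + 948*25591 = -4/1146 + 24260268 = -4*1/1146 + 24260268 = -2/573 + 24260268 = 13901133562/573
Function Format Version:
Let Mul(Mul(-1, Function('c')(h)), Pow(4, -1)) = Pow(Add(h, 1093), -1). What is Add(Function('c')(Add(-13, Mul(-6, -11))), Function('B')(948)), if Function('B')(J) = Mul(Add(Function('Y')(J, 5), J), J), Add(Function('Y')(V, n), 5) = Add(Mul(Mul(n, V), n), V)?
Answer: Rational(13901133562, 573) ≈ 2.4260e+7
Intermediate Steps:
Function('Y')(V, n) = Add(-5, V, Mul(V, Pow(n, 2))) (Function('Y')(V, n) = Add(-5, Add(Mul(Mul(n, V), n), V)) = Add(-5, Add(Mul(Mul(V, n), n), V)) = Add(-5, Add(Mul(V, Pow(n, 2)), V)) = Add(-5, Add(V, Mul(V, Pow(n, 2)))) = Add(-5, V, Mul(V, Pow(n, 2))))
Function('B')(J) = Mul(J, Add(-5, Mul(27, J))) (Function('B')(J) = Mul(Add(Add(-5, J, Mul(J, Pow(5, 2))), J), J) = Mul(Add(Add(-5, J, Mul(J, 25)), J), J) = Mul(Add(Add(-5, J, Mul(25, J)), J), J) = Mul(Add(Add(-5, Mul(26, J)), J), J) = Mul(Add(-5, Mul(27, J)), J) = Mul(J, Add(-5, Mul(27, J))))
Function('c')(h) = Mul(-4, Pow(Add(1093, h), -1)) (Function('c')(h) = Mul(-4, Pow(Add(h, 1093), -1)) = Mul(-4, Pow(Add(1093, h), -1)))
Add(Function('c')(Add(-13, Mul(-6, -11))), Function('B')(948)) = Add(Mul(-4, Pow(Add(1093, Add(-13, Mul(-6, -11))), -1)), Mul(948, Add(-5, Mul(27, 948)))) = Add(Mul(-4, Pow(Add(1093, Add(-13, 66)), -1)), Mul(948, Add(-5, 25596))) = Add(Mul(-4, Pow(Add(1093, 53), -1)), Mul(948, 25591)) = Add(Mul(-4, Pow(1146, -1)), 24260268) = Add(Mul(-4, Rational(1, 1146)), 24260268) = Add(Rational(-2, 573), 24260268) = Rational(13901133562, 573)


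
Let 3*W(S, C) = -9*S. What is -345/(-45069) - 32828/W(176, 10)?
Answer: 123308941/1983036 ≈ 62.182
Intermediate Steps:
W(S, C) = -3*S (W(S, C) = (-9*S)/3 = -3*S)
-345/(-45069) - 32828/W(176, 10) = -345/(-45069) - 32828/((-3*176)) = -345*(-1/45069) - 32828/(-528) = 115/15023 - 32828*(-1/528) = 115/15023 + 8207/132 = 123308941/1983036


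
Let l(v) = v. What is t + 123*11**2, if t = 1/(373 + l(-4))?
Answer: 5491828/369 ≈ 14883.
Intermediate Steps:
t = 1/369 (t = 1/(373 - 4) = 1/369 ≈ 0.0027100)
t + 123*11**2 = 1/369 + 123*11**2 = 1/369 + 123*121 = 1/369 + 14883 = 5491828/369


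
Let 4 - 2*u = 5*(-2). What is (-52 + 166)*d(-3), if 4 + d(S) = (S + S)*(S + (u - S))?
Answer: -5244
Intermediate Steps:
u = 7 (u = 2 - 5*(-2)/2 = 2 - 1/2*(-10) = 2 + 5 = 7)
d(S) = -4 + 14*S (d(S) = -4 + (S + S)*(S + (7 - S)) = -4 + (2*S)*7 = -4 + 14*S)
(-52 + 166)*d(-3) = (-52 + 166)*(-4 + 14*(-3)) = 114*(-4 - 42) = 114*(-46) = -5244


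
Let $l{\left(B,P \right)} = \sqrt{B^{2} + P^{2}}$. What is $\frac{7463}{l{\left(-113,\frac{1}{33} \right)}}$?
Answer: $\frac{246279 \sqrt{13905442}}{13905442} \approx 66.044$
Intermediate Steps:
$\frac{7463}{l{\left(-113,\frac{1}{33} \right)}} = \frac{7463}{\sqrt{\left(-113\right)^{2} + \left(\frac{1}{33}\right)^{2}}} = \frac{7463}{\sqrt{12769 + \left(\frac{1}{33}\right)^{2}}} = \frac{7463}{\sqrt{12769 + \frac{1}{1089}}} = \frac{7463}{\sqrt{\frac{13905442}{1089}}} = \frac{7463}{\frac{1}{33} \sqrt{13905442}} = 7463 \frac{33 \sqrt{13905442}}{13905442} = \frac{246279 \sqrt{13905442}}{13905442}$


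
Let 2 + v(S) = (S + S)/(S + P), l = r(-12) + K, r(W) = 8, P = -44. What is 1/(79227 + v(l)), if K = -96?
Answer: 3/237679 ≈ 1.2622e-5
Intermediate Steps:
l = -88 (l = 8 - 96 = -88)
v(S) = -2 + 2*S/(-44 + S) (v(S) = -2 + (S + S)/(S - 44) = -2 + (2*S)/(-44 + S) = -2 + 2*S/(-44 + S))
1/(79227 + v(l)) = 1/(79227 + 88/(-44 - 88)) = 1/(79227 + 88/(-132)) = 1/(79227 + 88*(-1/132)) = 1/(79227 - ⅔) = 1/(237679/3) = 3/237679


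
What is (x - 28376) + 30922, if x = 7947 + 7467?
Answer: 17960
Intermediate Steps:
x = 15414
(x - 28376) + 30922 = (15414 - 28376) + 30922 = -12962 + 30922 = 17960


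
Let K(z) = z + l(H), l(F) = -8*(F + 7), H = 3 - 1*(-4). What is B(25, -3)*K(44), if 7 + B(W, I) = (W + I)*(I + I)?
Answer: 9452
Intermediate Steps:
H = 7 (H = 3 + 4 = 7)
l(F) = -56 - 8*F (l(F) = -8*(7 + F) = -56 - 8*F)
B(W, I) = -7 + 2*I*(I + W) (B(W, I) = -7 + (W + I)*(I + I) = -7 + (I + W)*(2*I) = -7 + 2*I*(I + W))
K(z) = -112 + z (K(z) = z + (-56 - 8*7) = z + (-56 - 56) = z - 112 = -112 + z)
B(25, -3)*K(44) = (-7 + 2*(-3)² + 2*(-3)*25)*(-112 + 44) = (-7 + 2*9 - 150)*(-68) = (-7 + 18 - 150)*(-68) = -139*(-68) = 9452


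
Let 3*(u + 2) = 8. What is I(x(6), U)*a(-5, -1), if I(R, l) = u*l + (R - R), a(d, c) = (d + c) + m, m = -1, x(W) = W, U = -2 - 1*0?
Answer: 28/3 ≈ 9.3333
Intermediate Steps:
U = -2 (U = -2 + 0 = -2)
u = 2/3 (u = -2 + (1/3)*8 = -2 + 8/3 = 2/3 ≈ 0.66667)
a(d, c) = -1 + c + d (a(d, c) = (d + c) - 1 = (c + d) - 1 = -1 + c + d)
I(R, l) = 2*l/3 (I(R, l) = 2*l/3 + (R - R) = 2*l/3 + 0 = 2*l/3)
I(x(6), U)*a(-5, -1) = ((2/3)*(-2))*(-1 - 1 - 5) = -4/3*(-7) = 28/3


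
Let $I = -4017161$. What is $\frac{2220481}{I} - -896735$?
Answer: $\frac{3602326648854}{4017161} \approx 8.9673 \cdot 10^{5}$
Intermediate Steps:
$\frac{2220481}{I} - -896735 = \frac{2220481}{-4017161} - -896735 = 2220481 \left(- \frac{1}{4017161}\right) + 896735 = - \frac{2220481}{4017161} + 896735 = \frac{3602326648854}{4017161}$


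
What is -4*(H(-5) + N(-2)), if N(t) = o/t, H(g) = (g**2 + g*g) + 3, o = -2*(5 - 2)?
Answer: -224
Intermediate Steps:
o = -6 (o = -2*3 = -6)
H(g) = 3 + 2*g**2 (H(g) = (g**2 + g**2) + 3 = 2*g**2 + 3 = 3 + 2*g**2)
N(t) = -6/t
-4*(H(-5) + N(-2)) = -4*((3 + 2*(-5)**2) - 6/(-2)) = -4*((3 + 2*25) - 6*(-1/2)) = -4*((3 + 50) + 3) = -4*(53 + 3) = -4*56 = -224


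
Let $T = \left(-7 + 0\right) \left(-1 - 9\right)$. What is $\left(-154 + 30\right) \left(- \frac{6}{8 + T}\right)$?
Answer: $\frac{124}{13} \approx 9.5385$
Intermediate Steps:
$T = 70$ ($T = \left(-7\right) \left(-10\right) = 70$)
$\left(-154 + 30\right) \left(- \frac{6}{8 + T}\right) = \left(-154 + 30\right) \left(- \frac{6}{8 + 70}\right) = - 124 \left(- \frac{6}{78}\right) = - 124 \left(\left(-6\right) \frac{1}{78}\right) = \left(-124\right) \left(- \frac{1}{13}\right) = \frac{124}{13}$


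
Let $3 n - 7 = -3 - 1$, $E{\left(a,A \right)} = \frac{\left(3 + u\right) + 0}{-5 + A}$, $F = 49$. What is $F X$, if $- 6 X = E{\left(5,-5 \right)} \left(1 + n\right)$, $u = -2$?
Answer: $\frac{49}{30} \approx 1.6333$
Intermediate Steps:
$E{\left(a,A \right)} = \frac{1}{-5 + A}$ ($E{\left(a,A \right)} = \frac{\left(3 - 2\right) + 0}{-5 + A} = \frac{1 + 0}{-5 + A} = 1 \frac{1}{-5 + A} = \frac{1}{-5 + A}$)
$n = 1$ ($n = \frac{7}{3} + \frac{-3 - 1}{3} = \frac{7}{3} + \frac{1}{3} \left(-4\right) = \frac{7}{3} - \frac{4}{3} = 1$)
$X = \frac{1}{30}$ ($X = - \frac{\frac{1}{-5 - 5} \left(1 + 1\right)}{6} = - \frac{\frac{1}{-10} \cdot 2}{6} = - \frac{\left(- \frac{1}{10}\right) 2}{6} = \left(- \frac{1}{6}\right) \left(- \frac{1}{5}\right) = \frac{1}{30} \approx 0.033333$)
$F X = 49 \cdot \frac{1}{30} = \frac{49}{30}$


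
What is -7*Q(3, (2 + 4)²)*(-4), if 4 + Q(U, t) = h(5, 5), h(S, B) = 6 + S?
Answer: 196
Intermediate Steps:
Q(U, t) = 7 (Q(U, t) = -4 + (6 + 5) = -4 + 11 = 7)
-7*Q(3, (2 + 4)²)*(-4) = -7*7*(-4) = -49*(-4) = 196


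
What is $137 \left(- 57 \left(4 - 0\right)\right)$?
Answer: $-31236$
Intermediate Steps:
$137 \left(- 57 \left(4 - 0\right)\right) = 137 \left(- 57 \left(4 + 0\right)\right) = 137 \left(\left(-57\right) 4\right) = 137 \left(-228\right) = -31236$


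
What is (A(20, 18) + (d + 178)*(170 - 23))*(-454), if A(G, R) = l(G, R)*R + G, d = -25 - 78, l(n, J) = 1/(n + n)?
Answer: -50146343/10 ≈ -5.0146e+6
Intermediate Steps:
l(n, J) = 1/(2*n)
d = -103
A(G, R) = G + R/(2*G) (A(G, R) = (1/(2*G))*R + G = R/(2*G) + G = G + R/(2*G))
(A(20, 18) + (d + 178)*(170 - 23))*(-454) = ((20 + (½)*18/20) + (-103 + 178)*(170 - 23))*(-454) = ((20 + (½)*18*(1/20)) + 75*147)*(-454) = ((20 + 9/20) + 11025)*(-454) = (409/20 + 11025)*(-454) = (220909/20)*(-454) = -50146343/10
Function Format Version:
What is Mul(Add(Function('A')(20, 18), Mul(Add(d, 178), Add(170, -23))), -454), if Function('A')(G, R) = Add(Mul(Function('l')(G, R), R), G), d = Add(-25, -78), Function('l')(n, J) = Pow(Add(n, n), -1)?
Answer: Rational(-50146343, 10) ≈ -5.0146e+6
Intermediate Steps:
Function('l')(n, J) = Mul(Rational(1, 2), Pow(n, -1)) (Function('l')(n, J) = Pow(Mul(2, n), -1) = Mul(Rational(1, 2), Pow(n, -1)))
d = -103
Function('A')(G, R) = Add(G, Mul(Rational(1, 2), R, Pow(G, -1))) (Function('A')(G, R) = Add(Mul(Mul(Rational(1, 2), Pow(G, -1)), R), G) = Add(Mul(Rational(1, 2), R, Pow(G, -1)), G) = Add(G, Mul(Rational(1, 2), R, Pow(G, -1))))
Mul(Add(Function('A')(20, 18), Mul(Add(d, 178), Add(170, -23))), -454) = Mul(Add(Add(20, Mul(Rational(1, 2), 18, Pow(20, -1))), Mul(Add(-103, 178), Add(170, -23))), -454) = Mul(Add(Add(20, Mul(Rational(1, 2), 18, Rational(1, 20))), Mul(75, 147)), -454) = Mul(Add(Add(20, Rational(9, 20)), 11025), -454) = Mul(Add(Rational(409, 20), 11025), -454) = Mul(Rational(220909, 20), -454) = Rational(-50146343, 10)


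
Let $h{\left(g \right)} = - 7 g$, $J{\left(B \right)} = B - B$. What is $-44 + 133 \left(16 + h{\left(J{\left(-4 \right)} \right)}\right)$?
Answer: $2084$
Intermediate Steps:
$J{\left(B \right)} = 0$
$-44 + 133 \left(16 + h{\left(J{\left(-4 \right)} \right)}\right) = -44 + 133 \left(16 - 0\right) = -44 + 133 \left(16 + 0\right) = -44 + 133 \cdot 16 = -44 + 2128 = 2084$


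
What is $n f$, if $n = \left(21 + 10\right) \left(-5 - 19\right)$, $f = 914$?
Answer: $-680016$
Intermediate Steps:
$n = -744$ ($n = 31 \left(-24\right) = -744$)
$n f = \left(-744\right) 914 = -680016$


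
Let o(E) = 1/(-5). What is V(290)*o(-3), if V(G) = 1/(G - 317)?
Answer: 1/135 ≈ 0.0074074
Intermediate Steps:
V(G) = 1/(-317 + G)
o(E) = -1/5
V(290)*o(-3) = -1/5/(-317 + 290) = -1/5/(-27) = -1/27*(-1/5) = 1/135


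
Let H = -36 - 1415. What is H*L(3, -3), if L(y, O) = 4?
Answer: -5804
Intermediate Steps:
H = -1451
H*L(3, -3) = -1451*4 = -5804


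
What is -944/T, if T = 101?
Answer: -944/101 ≈ -9.3465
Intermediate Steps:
-944/T = -944/101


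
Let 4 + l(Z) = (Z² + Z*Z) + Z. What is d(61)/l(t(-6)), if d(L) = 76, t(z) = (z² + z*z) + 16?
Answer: 19/3893 ≈ 0.0048806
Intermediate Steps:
t(z) = 16 + 2*z² (t(z) = (z² + z²) + 16 = 2*z² + 16 = 16 + 2*z²)
l(Z) = -4 + Z + 2*Z² (l(Z) = -4 + ((Z² + Z*Z) + Z) = -4 + ((Z² + Z²) + Z) = -4 + (2*Z² + Z) = -4 + (Z + 2*Z²) = -4 + Z + 2*Z²)
d(61)/l(t(-6)) = 76/(-4 + (16 + 2*(-6)²) + 2*(16 + 2*(-6)²)²) = 76/(-4 + (16 + 2*36) + 2*(16 + 2*36)²) = 76/(-4 + (16 + 72) + 2*(16 + 72)²) = 76/(-4 + 88 + 2*88²) = 76/(-4 + 88 + 2*7744) = 76/(-4 + 88 + 15488) = 76/15572 = 76*(1/15572) = 19/3893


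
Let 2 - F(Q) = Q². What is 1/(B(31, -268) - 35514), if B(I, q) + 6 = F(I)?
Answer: -1/36479 ≈ -2.7413e-5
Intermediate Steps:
F(Q) = 2 - Q²
B(I, q) = -4 - I² (B(I, q) = -6 + (2 - I²) = -4 - I²)
1/(B(31, -268) - 35514) = 1/((-4 - 1*31²) - 35514) = 1/((-4 - 1*961) - 35514) = 1/((-4 - 961) - 35514) = 1/(-965 - 35514) = 1/(-36479) = -1/36479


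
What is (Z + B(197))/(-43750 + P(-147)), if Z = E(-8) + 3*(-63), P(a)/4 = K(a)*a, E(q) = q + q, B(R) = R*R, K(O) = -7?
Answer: -19302/19817 ≈ -0.97401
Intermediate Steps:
B(R) = R**2
E(q) = 2*q
P(a) = -28*a (P(a) = 4*(-7*a) = -28*a)
Z = -205 (Z = 2*(-8) + 3*(-63) = -16 - 189 = -205)
(Z + B(197))/(-43750 + P(-147)) = (-205 + 197**2)/(-43750 - 28*(-147)) = (-205 + 38809)/(-43750 + 4116) = 38604/(-39634) = 38604*(-1/39634) = -19302/19817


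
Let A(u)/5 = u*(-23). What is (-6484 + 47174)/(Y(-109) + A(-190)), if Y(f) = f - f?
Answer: 4069/2185 ≈ 1.8622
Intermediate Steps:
A(u) = -115*u (A(u) = 5*(u*(-23)) = 5*(-23*u) = -115*u)
Y(f) = 0
(-6484 + 47174)/(Y(-109) + A(-190)) = (-6484 + 47174)/(0 - 115*(-190)) = 40690/(0 + 21850) = 40690/21850 = 40690*(1/21850) = 4069/2185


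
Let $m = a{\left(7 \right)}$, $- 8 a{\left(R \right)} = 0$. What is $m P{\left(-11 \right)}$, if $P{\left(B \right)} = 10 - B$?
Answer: $0$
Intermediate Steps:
$a{\left(R \right)} = 0$ ($a{\left(R \right)} = \left(- \frac{1}{8}\right) 0 = 0$)
$m = 0$
$m P{\left(-11 \right)} = 0 \left(10 - -11\right) = 0 \left(10 + 11\right) = 0 \cdot 21 = 0$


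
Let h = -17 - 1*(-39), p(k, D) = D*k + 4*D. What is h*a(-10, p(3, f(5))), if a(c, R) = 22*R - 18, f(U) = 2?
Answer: 6380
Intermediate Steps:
p(k, D) = 4*D + D*k
a(c, R) = -18 + 22*R
h = 22 (h = -17 + 39 = 22)
h*a(-10, p(3, f(5))) = 22*(-18 + 22*(2*(4 + 3))) = 22*(-18 + 22*(2*7)) = 22*(-18 + 22*14) = 22*(-18 + 308) = 22*290 = 6380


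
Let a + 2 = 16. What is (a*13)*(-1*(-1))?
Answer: 182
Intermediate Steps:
a = 14 (a = -2 + 16 = 14)
(a*13)*(-1*(-1)) = (14*13)*(-1*(-1)) = 182*1 = 182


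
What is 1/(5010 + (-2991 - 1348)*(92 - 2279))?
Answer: 1/9494403 ≈ 1.0533e-7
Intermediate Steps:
1/(5010 + (-2991 - 1348)*(92 - 2279)) = 1/(5010 - 4339*(-2187)) = 1/(5010 + 9489393) = 1/9494403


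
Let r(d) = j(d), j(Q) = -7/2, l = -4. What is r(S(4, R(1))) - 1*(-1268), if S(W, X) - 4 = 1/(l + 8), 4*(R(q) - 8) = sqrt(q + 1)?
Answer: 2529/2 ≈ 1264.5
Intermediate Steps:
R(q) = 8 + sqrt(1 + q)/4 (R(q) = 8 + sqrt(q + 1)/4 = 8 + sqrt(1 + q)/4)
j(Q) = -7/2 (j(Q) = -7*1/2 = -7/2)
S(W, X) = 17/4 (S(W, X) = 4 + 1/(-4 + 8) = 4 + 1/4 = 17/4)
r(d) = -7/2
r(S(4, R(1))) - 1*(-1268) = -7/2 - 1*(-1268) = -7/2 + 1268 = 2529/2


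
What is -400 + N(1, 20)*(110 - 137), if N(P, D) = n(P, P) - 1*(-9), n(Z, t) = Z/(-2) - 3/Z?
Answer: -1097/2 ≈ -548.50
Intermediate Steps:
n(Z, t) = -3/Z - Z/2 (n(Z, t) = Z*(-1/2) - 3/Z = -Z/2 - 3/Z = -3/Z - Z/2)
N(P, D) = 9 - 3/P - P/2 (N(P, D) = (-3/P - P/2) - 1*(-9) = (-3/P - P/2) + 9 = 9 - 3/P - P/2)
-400 + N(1, 20)*(110 - 137) = -400 + (9 - 3/1 - 1/2*1)*(110 - 137) = -400 + (9 - 3*1 - 1/2)*(-27) = -400 + (9 - 3 - 1/2)*(-27) = -400 + (11/2)*(-27) = -400 - 297/2 = -1097/2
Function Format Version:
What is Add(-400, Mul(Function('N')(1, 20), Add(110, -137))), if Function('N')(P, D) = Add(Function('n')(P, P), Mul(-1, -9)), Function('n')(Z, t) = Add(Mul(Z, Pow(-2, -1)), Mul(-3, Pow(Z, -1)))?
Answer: Rational(-1097, 2) ≈ -548.50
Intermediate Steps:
Function('n')(Z, t) = Add(Mul(-3, Pow(Z, -1)), Mul(Rational(-1, 2), Z)) (Function('n')(Z, t) = Add(Mul(Z, Rational(-1, 2)), Mul(-3, Pow(Z, -1))) = Add(Mul(Rational(-1, 2), Z), Mul(-3, Pow(Z, -1))) = Add(Mul(-3, Pow(Z, -1)), Mul(Rational(-1, 2), Z)))
Function('N')(P, D) = Add(9, Mul(-3, Pow(P, -1)), Mul(Rational(-1, 2), P)) (Function('N')(P, D) = Add(Add(Mul(-3, Pow(P, -1)), Mul(Rational(-1, 2), P)), Mul(-1, -9)) = Add(Add(Mul(-3, Pow(P, -1)), Mul(Rational(-1, 2), P)), 9) = Add(9, Mul(-3, Pow(P, -1)), Mul(Rational(-1, 2), P)))
Add(-400, Mul(Function('N')(1, 20), Add(110, -137))) = Add(-400, Mul(Add(9, Mul(-3, Pow(1, -1)), Mul(Rational(-1, 2), 1)), Add(110, -137))) = Add(-400, Mul(Add(9, Mul(-3, 1), Rational(-1, 2)), -27)) = Add(-400, Mul(Add(9, -3, Rational(-1, 2)), -27)) = Add(-400, Mul(Rational(11, 2), -27)) = Add(-400, Rational(-297, 2)) = Rational(-1097, 2)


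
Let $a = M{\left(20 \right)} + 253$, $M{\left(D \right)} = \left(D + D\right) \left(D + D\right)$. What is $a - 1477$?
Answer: $376$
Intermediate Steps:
$M{\left(D \right)} = 4 D^{2}$ ($M{\left(D \right)} = 2 D 2 D = 4 D^{2}$)
$a = 1853$ ($a = 4 \cdot 20^{2} + 253 = 4 \cdot 400 + 253 = 1600 + 253 = 1853$)
$a - 1477 = 1853 - 1477 = 376$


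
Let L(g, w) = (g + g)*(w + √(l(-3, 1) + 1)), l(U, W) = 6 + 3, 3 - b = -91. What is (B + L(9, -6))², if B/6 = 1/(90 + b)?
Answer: 126087849/8464 - 89397*√10/23 ≈ 2605.7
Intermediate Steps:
b = 94 (b = 3 - 1*(-91) = 3 + 91 = 94)
l(U, W) = 9
L(g, w) = 2*g*(w + √10) (L(g, w) = (g + g)*(w + √(9 + 1)) = (2*g)*(w + √10) = 2*g*(w + √10))
B = 3/92 (B = 6/(90 + 94) = 6/184 = 6*(1/184) = 3/92 ≈ 0.032609)
(B + L(9, -6))² = (3/92 + 2*9*(-6 + √10))² = (3/92 + (-108 + 18*√10))² = (-9933/92 + 18*√10)²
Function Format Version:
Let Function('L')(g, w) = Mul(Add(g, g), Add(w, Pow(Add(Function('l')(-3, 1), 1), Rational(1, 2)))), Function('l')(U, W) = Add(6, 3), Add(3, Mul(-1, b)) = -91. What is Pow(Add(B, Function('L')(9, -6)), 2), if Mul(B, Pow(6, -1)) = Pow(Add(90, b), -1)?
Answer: Add(Rational(126087849, 8464), Mul(Rational(-89397, 23), Pow(10, Rational(1, 2)))) ≈ 2605.7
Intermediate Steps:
b = 94 (b = Add(3, Mul(-1, -91)) = Add(3, 91) = 94)
Function('l')(U, W) = 9
Function('L')(g, w) = Mul(2, g, Add(w, Pow(10, Rational(1, 2)))) (Function('L')(g, w) = Mul(Add(g, g), Add(w, Pow(Add(9, 1), Rational(1, 2)))) = Mul(Mul(2, g), Add(w, Pow(10, Rational(1, 2)))) = Mul(2, g, Add(w, Pow(10, Rational(1, 2)))))
B = Rational(3, 92) (B = Mul(6, Pow(Add(90, 94), -1)) = Mul(6, Pow(184, -1)) = Mul(6, Rational(1, 184)) = Rational(3, 92) ≈ 0.032609)
Pow(Add(B, Function('L')(9, -6)), 2) = Pow(Add(Rational(3, 92), Mul(2, 9, Add(-6, Pow(10, Rational(1, 2))))), 2) = Pow(Add(Rational(3, 92), Add(-108, Mul(18, Pow(10, Rational(1, 2))))), 2) = Pow(Add(Rational(-9933, 92), Mul(18, Pow(10, Rational(1, 2)))), 2)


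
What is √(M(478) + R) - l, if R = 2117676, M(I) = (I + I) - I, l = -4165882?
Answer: 4165882 + √2118154 ≈ 4.1673e+6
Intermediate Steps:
M(I) = I (M(I) = 2*I - I = I)
√(M(478) + R) - l = √(478 + 2117676) - 1*(-4165882) = √2118154 + 4165882 = 4165882 + √2118154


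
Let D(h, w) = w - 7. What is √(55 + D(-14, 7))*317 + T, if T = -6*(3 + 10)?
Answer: -78 + 317*√55 ≈ 2272.9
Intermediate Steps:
D(h, w) = -7 + w
T = -78 (T = -6*13 = -78)
√(55 + D(-14, 7))*317 + T = √(55 + (-7 + 7))*317 - 78 = √(55 + 0)*317 - 78 = √55*317 - 78 = 317*√55 - 78 = -78 + 317*√55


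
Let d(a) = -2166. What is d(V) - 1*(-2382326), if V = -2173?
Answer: 2380160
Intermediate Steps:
d(V) - 1*(-2382326) = -2166 - 1*(-2382326) = -2166 + 2382326 = 2380160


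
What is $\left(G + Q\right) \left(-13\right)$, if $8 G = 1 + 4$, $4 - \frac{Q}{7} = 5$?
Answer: $\frac{663}{8} \approx 82.875$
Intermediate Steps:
$Q = -7$ ($Q = 28 - 35 = -7$)
$G = \frac{5}{8}$ ($G = \frac{1 + 4}{8} = \frac{1}{8} \cdot 5 = \frac{5}{8} \approx 0.625$)
$\left(G + Q\right) \left(-13\right) = \left(\frac{5}{8} - 7\right) \left(-13\right) = \left(- \frac{51}{8}\right) \left(-13\right) = \frac{663}{8}$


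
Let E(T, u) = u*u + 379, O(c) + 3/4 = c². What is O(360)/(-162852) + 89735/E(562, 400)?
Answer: -8228631861/34824054544 ≈ -0.23629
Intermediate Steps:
O(c) = -¾ + c²
E(T, u) = 379 + u² (E(T, u) = u² + 379 = 379 + u²)
O(360)/(-162852) + 89735/E(562, 400) = (-¾ + 360²)/(-162852) + 89735/(379 + 400²) = (-¾ + 129600)*(-1/162852) + 89735/(379 + 160000) = (518397/4)*(-1/162852) + 89735/160379 = -172799/217136 + 89735*(1/160379) = -172799/217136 + 89735/160379 = -8228631861/34824054544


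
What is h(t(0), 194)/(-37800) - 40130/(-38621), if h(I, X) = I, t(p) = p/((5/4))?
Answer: 40130/38621 ≈ 1.0391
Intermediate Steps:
t(p) = 4*p/5 (t(p) = p/((5*(¼))) = p/(5/4) = p*(⅘) = 4*p/5)
h(t(0), 194)/(-37800) - 40130/(-38621) = ((⅘)*0)/(-37800) - 40130/(-38621) = 0*(-1/37800) - 40130*(-1/38621) = 0 + 40130/38621 = 40130/38621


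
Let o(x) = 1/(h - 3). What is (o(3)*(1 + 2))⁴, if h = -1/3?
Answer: 6561/10000 ≈ 0.65610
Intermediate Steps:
h = -⅓ (h = -1*⅓ = -⅓ ≈ -0.33333)
o(x) = -3/10 (o(x) = 1/(-⅓ - 3) = 1/(-10/3) = -3/10)
(o(3)*(1 + 2))⁴ = (-3*(1 + 2)/10)⁴ = (-3/10*3)⁴ = (-9/10)⁴ = 6561/10000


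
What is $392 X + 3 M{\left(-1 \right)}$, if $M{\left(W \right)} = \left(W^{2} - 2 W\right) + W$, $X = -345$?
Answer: $-135234$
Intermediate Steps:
$M{\left(W \right)} = W^{2} - W$
$392 X + 3 M{\left(-1 \right)} = 392 \left(-345\right) + 3 \left(- (-1 - 1)\right) = -135240 + 3 \left(\left(-1\right) \left(-2\right)\right) = -135240 + 3 \cdot 2 = -135240 + 6 = -135234$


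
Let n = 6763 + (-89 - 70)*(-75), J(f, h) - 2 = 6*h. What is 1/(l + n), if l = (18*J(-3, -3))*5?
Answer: 1/17248 ≈ 5.7978e-5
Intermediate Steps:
J(f, h) = 2 + 6*h
l = -1440 (l = (18*(2 + 6*(-3)))*5 = (18*(2 - 18))*5 = (18*(-16))*5 = -288*5 = -1440)
n = 18688 (n = 6763 - 159*(-75) = 6763 + 11925 = 18688)
1/(l + n) = 1/(-1440 + 18688) = 1/17248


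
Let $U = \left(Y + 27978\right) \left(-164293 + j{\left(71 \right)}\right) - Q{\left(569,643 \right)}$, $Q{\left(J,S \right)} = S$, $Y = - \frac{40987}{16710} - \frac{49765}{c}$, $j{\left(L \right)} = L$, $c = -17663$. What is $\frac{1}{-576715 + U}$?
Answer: $- \frac{147574365}{678139677277801369} \approx -2.1762 \cdot 10^{-10}$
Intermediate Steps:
$Y = \frac{107619769}{295148730}$ ($Y = - \frac{40987}{16710} - \frac{49765}{-17663} = \left(-40987\right) \frac{1}{16710} - - \frac{49765}{17663} = - \frac{40987}{16710} + \frac{49765}{17663} = \frac{107619769}{295148730} \approx 0.36463$)
$U = - \frac{678054568927890394}{147574365}$ ($U = \left(\frac{107619769}{295148730} + 27978\right) \left(-164293 + 71\right) - 643 = \frac{8257778787709}{295148730} \left(-164222\right) - 643 = - \frac{678054474037573699}{147574365} - 643 = - \frac{678054568927890394}{147574365} \approx -4.5947 \cdot 10^{9}$)
$\frac{1}{-576715 + U} = \frac{1}{-576715 - \frac{678054568927890394}{147574365}} = \frac{1}{- \frac{678139677277801369}{147574365}} = - \frac{147574365}{678139677277801369}$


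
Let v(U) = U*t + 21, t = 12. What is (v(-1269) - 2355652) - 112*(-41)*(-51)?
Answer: -2605051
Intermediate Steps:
v(U) = 21 + 12*U (v(U) = U*12 + 21 = 12*U + 21 = 21 + 12*U)
(v(-1269) - 2355652) - 112*(-41)*(-51) = ((21 + 12*(-1269)) - 2355652) - 112*(-41)*(-51) = ((21 - 15228) - 2355652) + 4592*(-51) = (-15207 - 2355652) - 234192 = -2370859 - 234192 = -2605051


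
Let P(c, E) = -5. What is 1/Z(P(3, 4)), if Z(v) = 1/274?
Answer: 274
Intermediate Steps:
Z(v) = 1/274
1/Z(P(3, 4)) = 1/(1/274) = 274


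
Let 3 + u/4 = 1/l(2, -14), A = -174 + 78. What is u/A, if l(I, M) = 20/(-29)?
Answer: 89/480 ≈ 0.18542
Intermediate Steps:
l(I, M) = -20/29 (l(I, M) = 20*(-1/29) = -20/29)
A = -96
u = -89/5 (u = -12 + 4/(-20/29) = -12 + 4*(-29/20) = -12 - 29/5 = -89/5 ≈ -17.800)
u/A = -89/5/(-96) = -89/5*(-1/96) = 89/480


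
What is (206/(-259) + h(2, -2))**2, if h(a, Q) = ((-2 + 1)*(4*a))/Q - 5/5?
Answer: 326041/67081 ≈ 4.8604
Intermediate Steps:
h(a, Q) = -1 - 4*a/Q (h(a, Q) = (-4*a)/Q - 5*1/5 = (-4*a)/Q - 1 = -4*a/Q - 1 = -1 - 4*a/Q)
(206/(-259) + h(2, -2))**2 = (206/(-259) + (-1*(-2) - 4*2)/(-2))**2 = (206*(-1/259) - (2 - 8)/2)**2 = (-206/259 - 1/2*(-6))**2 = (-206/259 + 3)**2 = (571/259)**2 = 326041/67081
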